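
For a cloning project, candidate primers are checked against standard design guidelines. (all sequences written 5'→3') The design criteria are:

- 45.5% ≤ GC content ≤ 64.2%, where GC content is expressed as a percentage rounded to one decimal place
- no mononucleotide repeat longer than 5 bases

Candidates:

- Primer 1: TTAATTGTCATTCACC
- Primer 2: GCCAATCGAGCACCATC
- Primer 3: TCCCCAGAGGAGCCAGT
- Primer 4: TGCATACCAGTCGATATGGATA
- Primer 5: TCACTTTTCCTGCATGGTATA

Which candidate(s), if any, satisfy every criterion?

Primer 2 only.

Primer 1 (16 nt, A=4 T=7 G=1 C=4): GC 5/16 = 31.3%, outside 45.5–64.2% ✗; longest run = 2 ✓ — fails.
Primer 2 (17 nt, A=5 T=2 G=3 C=7): GC 10/17 = 58.8% ✓; longest run = 2 ✓ — passes.
Primer 3 (17 nt, A=4 T=2 G=5 C=6): GC 11/17 = 64.7%, outside 45.5–64.2% ✗; longest run = 4 ✓ — fails.
Primer 4 (22 nt, A=7 T=6 G=5 C=4): GC 9/22 = 40.9%, outside 45.5–64.2% ✗; longest run = 2 ✓ — fails.
Primer 5 (21 nt, A=4 T=9 G=3 C=5): GC 8/21 = 38.1%, outside 45.5–64.2% ✗; longest run = 4 ✓ — fails.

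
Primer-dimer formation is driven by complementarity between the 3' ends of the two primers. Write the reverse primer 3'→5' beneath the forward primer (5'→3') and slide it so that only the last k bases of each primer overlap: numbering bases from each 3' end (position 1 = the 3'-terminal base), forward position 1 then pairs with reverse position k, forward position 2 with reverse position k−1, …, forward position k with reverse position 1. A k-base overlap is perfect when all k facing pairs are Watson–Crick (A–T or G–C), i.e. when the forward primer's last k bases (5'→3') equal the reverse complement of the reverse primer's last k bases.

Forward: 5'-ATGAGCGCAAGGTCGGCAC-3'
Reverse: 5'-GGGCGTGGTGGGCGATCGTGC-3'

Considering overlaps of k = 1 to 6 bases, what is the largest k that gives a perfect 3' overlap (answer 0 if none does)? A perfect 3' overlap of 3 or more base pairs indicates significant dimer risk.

Longest perfect overlap: 4 complementary base pairs; significant dimer risk (threshold 3).

Last 6 bases (5'→3') — forward …CGGCAC, reverse …TCGTGC.
Reverse complement of the reverse primer's last 6 bases: GCACGA; its first k bases are the reverse complement of the reverse primer's last k bases, so a perfect k-base overlap needs the forward primer's last k bases to equal them.
Comparing (forward last k vs required): k=1: C vs G ✗; k=2: AC vs GC ✗; k=3: CAC vs GCA ✗; k=4: GCAC vs GCAC ✓; k=5: GGCAC vs GCACG ✗; k=6: CGGCAC vs GCACGA ✗.
Only k = 4 is perfect, so the longest perfect 3' overlap is 4.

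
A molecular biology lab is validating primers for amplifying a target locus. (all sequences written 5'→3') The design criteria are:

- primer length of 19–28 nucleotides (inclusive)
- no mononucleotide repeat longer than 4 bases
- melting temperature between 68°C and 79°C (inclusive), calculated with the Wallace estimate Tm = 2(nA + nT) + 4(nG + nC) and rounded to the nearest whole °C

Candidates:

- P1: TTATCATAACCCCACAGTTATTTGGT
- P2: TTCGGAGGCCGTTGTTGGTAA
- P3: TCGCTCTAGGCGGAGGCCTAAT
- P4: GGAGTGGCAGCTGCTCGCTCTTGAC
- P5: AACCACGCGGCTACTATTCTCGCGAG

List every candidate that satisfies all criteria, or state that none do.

P1 (26 nt, A=7 T=10 G=3 C=6): length 26 ✓; longest run = 4 ✓; Tm = 2·17 + 4·9 = 70°C ✓ — passes.
P2 (21 nt, A=3 T=7 G=8 C=3): length 21 ✓; longest run = 2 ✓; Tm = 2·10 + 4·11 = 64°C, outside 68–79°C ✗ — fails.
P3 (22 nt, A=4 T=5 G=7 C=6): length 22 ✓; longest run = 2 ✓; Tm = 2·9 + 4·13 = 70°C ✓ — passes.
P4 (25 nt, A=3 T=6 G=9 C=7): length 25 ✓; longest run = 2 ✓; Tm = 2·9 + 4·16 = 82°C, outside 68–79°C ✗ — fails.
P5 (26 nt, A=6 T=5 G=6 C=9): length 26 ✓; longest run = 2 ✓; Tm = 2·11 + 4·15 = 82°C, outside 68–79°C ✗ — fails.

P1 and P3.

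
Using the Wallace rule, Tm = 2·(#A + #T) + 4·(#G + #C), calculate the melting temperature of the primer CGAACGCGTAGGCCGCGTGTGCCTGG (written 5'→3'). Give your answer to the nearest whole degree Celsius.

90°C

Base counts: A=3, T=4, G=11, C=8 (length 26).
Tm = 2·(3+4) + 4·(11+8) = 2·7 + 4·19 = 14 + 76 = 90°C.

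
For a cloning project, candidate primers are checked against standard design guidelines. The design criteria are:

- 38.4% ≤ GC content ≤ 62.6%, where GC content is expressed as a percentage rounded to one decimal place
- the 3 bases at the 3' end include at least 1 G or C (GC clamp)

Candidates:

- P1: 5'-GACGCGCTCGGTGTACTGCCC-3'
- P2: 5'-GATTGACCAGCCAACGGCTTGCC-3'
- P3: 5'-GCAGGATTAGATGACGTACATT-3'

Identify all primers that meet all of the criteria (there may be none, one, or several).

P1 (21 nt, A=2 T=4 G=7 C=8): GC 15/21 = 71.4%, outside 38.4–62.6% ✗; 3' end CCC has 3 G/C ✓ — fails.
P2 (23 nt, A=5 T=4 G=6 C=8): GC 14/23 = 60.9% ✓; 3' end GCC has 3 G/C ✓ — passes.
P3 (22 nt, A=7 T=6 G=6 C=3): GC 9/22 = 40.9% ✓; 3' end ATT has 0 G/C, need ≥1 ✗ — fails.

P2 only.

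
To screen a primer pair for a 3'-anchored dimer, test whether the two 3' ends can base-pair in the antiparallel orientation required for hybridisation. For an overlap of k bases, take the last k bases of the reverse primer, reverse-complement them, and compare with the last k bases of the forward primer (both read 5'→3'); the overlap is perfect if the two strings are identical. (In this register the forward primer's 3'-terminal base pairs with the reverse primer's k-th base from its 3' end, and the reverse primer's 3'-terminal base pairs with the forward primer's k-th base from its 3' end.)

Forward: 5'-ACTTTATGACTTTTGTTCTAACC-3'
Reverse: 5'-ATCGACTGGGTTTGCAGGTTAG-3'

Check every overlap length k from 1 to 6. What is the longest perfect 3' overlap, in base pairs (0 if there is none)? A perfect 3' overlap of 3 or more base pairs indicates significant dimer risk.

Last 6 bases (5'→3') — forward …CTAACC, reverse …GGTTAG.
Reverse complement of the reverse primer's last 6 bases: CTAACC; its first k bases are the reverse complement of the reverse primer's last k bases, so a perfect k-base overlap needs the forward primer's last k bases to equal them.
Comparing (forward last k vs required): k=1: C vs C ✓; k=2: CC vs CT ✗; k=3: ACC vs CTA ✗; k=4: AACC vs CTAA ✗; k=5: TAACC vs CTAAC ✗; k=6: CTAACC vs CTAACC ✓.
Perfect overlaps at k = 1, 6; the largest is 6.

Longest perfect overlap: 6 complementary base pairs; significant dimer risk (threshold 3).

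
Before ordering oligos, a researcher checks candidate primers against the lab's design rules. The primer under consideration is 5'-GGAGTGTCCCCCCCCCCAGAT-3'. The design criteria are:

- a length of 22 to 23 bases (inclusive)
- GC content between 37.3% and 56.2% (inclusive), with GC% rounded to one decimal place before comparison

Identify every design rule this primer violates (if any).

Fails: length, GC content.

Base counts: A=3, T=3, G=5, C=10 (length 21).
length: length 21, outside 22–23 ✗
GC content: GC 15/21 = 71.4%, outside 37.3–56.2% ✗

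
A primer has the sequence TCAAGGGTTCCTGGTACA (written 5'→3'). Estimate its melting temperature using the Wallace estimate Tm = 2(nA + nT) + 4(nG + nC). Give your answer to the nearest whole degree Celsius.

Base counts: A=4, T=5, G=5, C=4 (length 18).
Tm = 2·(4+5) + 4·(5+4) = 2·9 + 4·9 = 18 + 36 = 54°C.

54°C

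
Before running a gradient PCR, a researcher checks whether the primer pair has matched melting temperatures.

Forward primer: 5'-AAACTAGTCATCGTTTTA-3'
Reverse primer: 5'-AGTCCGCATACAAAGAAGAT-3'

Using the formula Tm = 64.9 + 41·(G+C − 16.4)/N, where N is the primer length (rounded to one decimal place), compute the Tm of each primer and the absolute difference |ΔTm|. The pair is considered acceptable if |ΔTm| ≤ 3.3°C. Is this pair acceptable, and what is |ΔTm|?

|ΔTm| = 8.8°C; the pair is not acceptable.

Forward: G+C = 5, N = 18 → Tm = 64.9 + 41·(5 − 16.4)/18 = 38.9°C.
Reverse: G+C = 8, N = 20 → Tm = 64.9 + 41·(8 − 16.4)/20 = 47.7°C.
|ΔTm| = |38.9 − 47.7| = 8.8°C, > 3.3°C.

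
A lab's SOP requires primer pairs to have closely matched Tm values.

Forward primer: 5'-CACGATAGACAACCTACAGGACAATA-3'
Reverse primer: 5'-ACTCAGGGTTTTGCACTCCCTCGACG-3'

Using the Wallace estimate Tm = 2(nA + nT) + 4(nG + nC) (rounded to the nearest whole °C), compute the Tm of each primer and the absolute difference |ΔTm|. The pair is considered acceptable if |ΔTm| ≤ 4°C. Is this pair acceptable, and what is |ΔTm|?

Forward: A=12 T=3 G=4 C=7 → Tm = 2·15 + 4·11 = 74°C.
Reverse: A=4 T=7 G=6 C=9 → Tm = 2·11 + 4·15 = 82°C.
|ΔTm| = |74 − 82| = 8°C, > 4°C.

|ΔTm| = 8°C; the pair is not acceptable.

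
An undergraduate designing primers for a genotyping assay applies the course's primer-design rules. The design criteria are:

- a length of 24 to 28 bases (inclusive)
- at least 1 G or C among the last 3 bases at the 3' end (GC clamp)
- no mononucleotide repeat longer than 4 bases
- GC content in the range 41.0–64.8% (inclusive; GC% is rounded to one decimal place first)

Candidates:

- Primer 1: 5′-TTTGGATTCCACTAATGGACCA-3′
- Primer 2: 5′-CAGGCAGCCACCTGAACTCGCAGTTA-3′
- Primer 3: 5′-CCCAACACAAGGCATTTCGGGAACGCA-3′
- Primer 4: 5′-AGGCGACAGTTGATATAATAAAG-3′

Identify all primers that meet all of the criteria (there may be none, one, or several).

Primer 1 (22 nt, A=6 T=7 G=4 C=5): length 22, outside 24–28 ✗; 3' end CCA has 2 G/C ✓; longest run = 3 ✓; GC 9/22 = 40.9%, outside 41.0–64.8% ✗ — fails.
Primer 2 (26 nt, A=7 T=4 G=6 C=9): length 26 ✓; 3' end TTA has 0 G/C, need ≥1 ✗; longest run = 2 ✓; GC 15/26 = 57.7% ✓ — fails.
Primer 3 (27 nt, A=9 T=3 G=6 C=9): length 27 ✓; 3' end GCA has 2 G/C ✓; longest run = 3 ✓; GC 15/27 = 55.6% ✓ — passes.
Primer 4 (23 nt, A=10 T=5 G=6 C=2): length 23, outside 24–28 ✗; 3' end AAG has 1 G/C ✓; longest run = 3 ✓; GC 8/23 = 34.8%, outside 41.0–64.8% ✗ — fails.

Primer 3 only.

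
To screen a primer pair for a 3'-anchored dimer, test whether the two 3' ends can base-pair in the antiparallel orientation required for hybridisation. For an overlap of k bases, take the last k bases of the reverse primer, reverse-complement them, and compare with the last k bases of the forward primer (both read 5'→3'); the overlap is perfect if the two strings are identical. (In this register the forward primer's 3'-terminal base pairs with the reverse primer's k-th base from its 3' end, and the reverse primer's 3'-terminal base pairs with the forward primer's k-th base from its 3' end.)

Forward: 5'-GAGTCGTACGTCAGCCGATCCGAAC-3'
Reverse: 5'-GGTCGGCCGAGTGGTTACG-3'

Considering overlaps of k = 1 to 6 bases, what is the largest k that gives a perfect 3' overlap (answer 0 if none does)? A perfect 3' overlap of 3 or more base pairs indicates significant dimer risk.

Last 6 bases (5'→3') — forward …CCGAAC, reverse …GTTACG.
Reverse complement of the reverse primer's last 6 bases: CGTAAC; its first k bases are the reverse complement of the reverse primer's last k bases, so a perfect k-base overlap needs the forward primer's last k bases to equal them.
Comparing (forward last k vs required): k=1: C vs C ✓; k=2: AC vs CG ✗; k=3: AAC vs CGT ✗; k=4: GAAC vs CGTA ✗; k=5: CGAAC vs CGTAA ✗; k=6: CCGAAC vs CGTAAC ✗.
Only k = 1 is perfect, so the longest perfect 3' overlap is 1.

Longest perfect overlap: 1 complementary base pair; below the dimer-risk threshold (threshold 3).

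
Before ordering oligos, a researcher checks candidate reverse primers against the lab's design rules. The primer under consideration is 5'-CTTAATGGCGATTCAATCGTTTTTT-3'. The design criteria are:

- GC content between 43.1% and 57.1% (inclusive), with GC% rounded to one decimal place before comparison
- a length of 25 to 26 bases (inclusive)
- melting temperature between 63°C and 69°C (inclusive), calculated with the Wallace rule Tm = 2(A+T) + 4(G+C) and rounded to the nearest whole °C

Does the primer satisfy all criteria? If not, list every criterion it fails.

Base counts: A=5, T=12, G=4, C=4 (length 25).
GC content: GC 8/25 = 32.0%, outside 43.1–57.1% ✗
length: length 25 ✓
Tm: Tm = 2·17 + 4·8 = 66°C ✓

Fails: GC content.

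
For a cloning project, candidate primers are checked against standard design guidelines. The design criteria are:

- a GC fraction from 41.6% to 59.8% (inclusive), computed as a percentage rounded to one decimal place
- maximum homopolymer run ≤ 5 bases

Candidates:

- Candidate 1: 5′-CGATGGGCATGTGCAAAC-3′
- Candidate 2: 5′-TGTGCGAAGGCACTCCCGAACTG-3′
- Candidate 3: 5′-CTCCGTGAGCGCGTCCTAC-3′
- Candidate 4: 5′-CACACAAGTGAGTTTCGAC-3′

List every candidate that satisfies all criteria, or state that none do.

Candidate 1 (18 nt, A=5 T=3 G=6 C=4): GC 10/18 = 55.6% ✓; longest run = 3 ✓ — passes.
Candidate 2 (23 nt, A=5 T=4 G=7 C=7): GC 14/23 = 60.9%, outside 41.6–59.8% ✗; longest run = 3 ✓ — fails.
Candidate 3 (19 nt, A=2 T=4 G=5 C=8): GC 13/19 = 68.4%, outside 41.6–59.8% ✗; longest run = 2 ✓ — fails.
Candidate 4 (19 nt, A=6 T=4 G=4 C=5): GC 9/19 = 47.4% ✓; longest run = 3 ✓ — passes.

Candidate 1 and Candidate 4.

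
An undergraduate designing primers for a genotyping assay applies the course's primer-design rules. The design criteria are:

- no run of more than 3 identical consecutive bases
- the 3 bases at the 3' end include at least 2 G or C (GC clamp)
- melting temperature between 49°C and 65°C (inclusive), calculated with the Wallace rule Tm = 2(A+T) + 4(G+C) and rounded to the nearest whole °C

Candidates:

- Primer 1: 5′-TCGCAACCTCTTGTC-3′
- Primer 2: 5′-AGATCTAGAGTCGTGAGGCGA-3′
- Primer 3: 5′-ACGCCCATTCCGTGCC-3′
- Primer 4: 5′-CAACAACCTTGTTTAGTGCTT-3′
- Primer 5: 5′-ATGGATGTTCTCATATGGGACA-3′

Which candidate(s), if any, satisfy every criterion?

Primer 2 and Primer 3.

Primer 1 (15 nt, A=2 T=5 G=2 C=6): longest run = 2 ✓; 3' end GTC has 2 G/C ✓; Tm = 2·7 + 4·8 = 46°C, outside 49–65°C ✗ — fails.
Primer 2 (21 nt, A=6 T=4 G=8 C=3): longest run = 2 ✓; 3' end CGA has 2 G/C ✓; Tm = 2·10 + 4·11 = 64°C ✓ — passes.
Primer 3 (16 nt, A=2 T=3 G=3 C=8): longest run = 3 ✓; 3' end GCC has 3 G/C ✓; Tm = 2·5 + 4·11 = 54°C ✓ — passes.
Primer 4 (21 nt, A=5 T=8 G=3 C=5): longest run = 3 ✓; 3' end CTT has 1 G/C, need ≥2 ✗; Tm = 2·13 + 4·8 = 58°C ✓ — fails.
Primer 5 (22 nt, A=6 T=7 G=6 C=3): longest run = 3 ✓; 3' end ACA has 1 G/C, need ≥2 ✗; Tm = 2·13 + 4·9 = 62°C ✓ — fails.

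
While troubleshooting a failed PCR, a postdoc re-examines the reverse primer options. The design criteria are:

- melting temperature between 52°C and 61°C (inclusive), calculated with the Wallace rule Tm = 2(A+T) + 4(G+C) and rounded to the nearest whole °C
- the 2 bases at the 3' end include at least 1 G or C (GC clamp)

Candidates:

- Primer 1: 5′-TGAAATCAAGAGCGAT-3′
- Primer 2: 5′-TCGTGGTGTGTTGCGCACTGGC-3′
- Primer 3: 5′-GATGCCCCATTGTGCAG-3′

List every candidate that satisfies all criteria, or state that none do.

Primer 1 (16 nt, A=7 T=3 G=4 C=2): Tm = 2·10 + 4·6 = 44°C, outside 52–61°C ✗; 3' end AT has 0 G/C, need ≥1 ✗ — fails.
Primer 2 (22 nt, A=1 T=7 G=9 C=5): Tm = 2·8 + 4·14 = 72°C, outside 52–61°C ✗; 3' end GC has 2 G/C ✓ — fails.
Primer 3 (17 nt, A=3 T=4 G=5 C=5): Tm = 2·7 + 4·10 = 54°C ✓; 3' end AG has 1 G/C ✓ — passes.

Primer 3 only.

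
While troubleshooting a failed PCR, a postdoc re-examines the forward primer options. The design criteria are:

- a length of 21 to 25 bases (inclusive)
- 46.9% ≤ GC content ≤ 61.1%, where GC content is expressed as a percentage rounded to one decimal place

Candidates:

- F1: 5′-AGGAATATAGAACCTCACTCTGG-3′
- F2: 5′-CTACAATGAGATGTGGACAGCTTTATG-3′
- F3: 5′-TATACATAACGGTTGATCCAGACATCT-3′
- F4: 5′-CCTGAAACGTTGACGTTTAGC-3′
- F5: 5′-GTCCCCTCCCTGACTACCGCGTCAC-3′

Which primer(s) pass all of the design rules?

F4 only.

F1 (23 nt, A=8 T=5 G=5 C=5): length 23 ✓; GC 10/23 = 43.5%, outside 46.9–61.1% ✗ — fails.
F2 (27 nt, A=8 T=8 G=7 C=4): length 27, outside 21–25 ✗; GC 11/27 = 40.7%, outside 46.9–61.1% ✗ — fails.
F3 (27 nt, A=9 T=8 G=4 C=6): length 27, outside 21–25 ✗; GC 10/27 = 37.0%, outside 46.9–61.1% ✗ — fails.
F4 (21 nt, A=5 T=6 G=5 C=5): length 21 ✓; GC 10/21 = 47.6% ✓ — passes.
F5 (25 nt, A=3 T=5 G=4 C=13): length 25 ✓; GC 17/25 = 68.0%, outside 46.9–61.1% ✗ — fails.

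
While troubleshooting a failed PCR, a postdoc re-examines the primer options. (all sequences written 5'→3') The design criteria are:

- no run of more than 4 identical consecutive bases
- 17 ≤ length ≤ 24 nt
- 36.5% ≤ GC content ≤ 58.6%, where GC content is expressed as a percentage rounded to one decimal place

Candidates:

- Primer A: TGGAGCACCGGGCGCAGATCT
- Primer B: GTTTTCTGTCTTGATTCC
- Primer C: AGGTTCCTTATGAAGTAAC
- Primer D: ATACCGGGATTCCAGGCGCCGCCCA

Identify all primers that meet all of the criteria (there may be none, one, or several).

Primer A (21 nt, A=4 T=3 G=8 C=6): longest run = 3 ✓; length 21 ✓; GC 14/21 = 66.7%, outside 36.5–58.6% ✗ — fails.
Primer B (18 nt, A=1 T=10 G=3 C=4): longest run = 4 ✓; length 18 ✓; GC 7/18 = 38.9% ✓ — passes.
Primer C (19 nt, A=6 T=6 G=4 C=3): longest run = 2 ✓; length 19 ✓; GC 7/19 = 36.8% ✓ — passes.
Primer D (25 nt, A=5 T=3 G=7 C=10): longest run = 3 ✓; length 25, outside 17–24 ✗; GC 17/25 = 68.0%, outside 36.5–58.6% ✗ — fails.

Primer B and Primer C.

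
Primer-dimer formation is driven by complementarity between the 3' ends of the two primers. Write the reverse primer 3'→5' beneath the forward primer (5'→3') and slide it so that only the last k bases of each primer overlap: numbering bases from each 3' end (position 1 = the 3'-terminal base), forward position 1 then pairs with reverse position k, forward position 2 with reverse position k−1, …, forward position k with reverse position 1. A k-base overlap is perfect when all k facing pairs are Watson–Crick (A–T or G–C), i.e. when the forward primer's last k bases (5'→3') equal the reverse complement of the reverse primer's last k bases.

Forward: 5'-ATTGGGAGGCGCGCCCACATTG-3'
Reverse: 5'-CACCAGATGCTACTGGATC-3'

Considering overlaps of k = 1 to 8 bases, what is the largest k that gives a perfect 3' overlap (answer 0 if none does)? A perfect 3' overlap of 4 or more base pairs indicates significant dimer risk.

Longest perfect overlap: 1 complementary base pair; below the dimer-risk threshold (threshold 4).

Last 8 bases (5'→3') — forward …CCACATTG, reverse …ACTGGATC.
Reverse complement of the reverse primer's last 8 bases: GATCCAGT; its first k bases are the reverse complement of the reverse primer's last k bases, so a perfect k-base overlap needs the forward primer's last k bases to equal them.
Comparing (forward last k vs required): k=1: G vs G ✓; k=2: TG vs GA ✗; k=3: TTG vs GAT ✗; k=4: ATTG vs GATC ✗; k=5: CATTG vs GATCC ✗; k=6: ACATTG vs GATCCA ✗; k=7: CACATTG vs GATCCAG ✗; k=8: CCACATTG vs GATCCAGT ✗.
Only k = 1 is perfect, so the longest perfect 3' overlap is 1.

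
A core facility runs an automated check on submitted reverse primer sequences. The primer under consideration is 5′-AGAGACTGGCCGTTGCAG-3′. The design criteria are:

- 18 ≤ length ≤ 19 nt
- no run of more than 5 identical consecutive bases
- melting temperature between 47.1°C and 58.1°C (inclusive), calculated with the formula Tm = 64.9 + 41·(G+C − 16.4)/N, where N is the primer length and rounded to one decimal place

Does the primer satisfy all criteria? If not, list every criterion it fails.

Meets all criteria.

Base counts: A=4, T=3, G=7, C=4 (length 18).
length: length 18 ✓
homopolymer run: longest run = 2 ✓
Tm: Tm = 64.9 + 41·(11 − 16.4)/18 = 52.6°C ✓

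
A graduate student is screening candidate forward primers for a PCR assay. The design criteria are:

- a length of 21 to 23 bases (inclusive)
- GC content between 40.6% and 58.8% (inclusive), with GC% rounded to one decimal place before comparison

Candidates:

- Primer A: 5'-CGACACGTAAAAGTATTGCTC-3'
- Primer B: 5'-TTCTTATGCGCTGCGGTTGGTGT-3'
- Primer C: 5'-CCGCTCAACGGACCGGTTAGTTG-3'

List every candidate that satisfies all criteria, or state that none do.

Primer A and Primer B.

Primer A (21 nt, A=7 T=5 G=4 C=5): length 21 ✓; GC 9/21 = 42.9% ✓ — passes.
Primer B (23 nt, A=1 T=10 G=8 C=4): length 23 ✓; GC 12/23 = 52.2% ✓ — passes.
Primer C (23 nt, A=4 T=5 G=7 C=7): length 23 ✓; GC 14/23 = 60.9%, outside 40.6–58.8% ✗ — fails.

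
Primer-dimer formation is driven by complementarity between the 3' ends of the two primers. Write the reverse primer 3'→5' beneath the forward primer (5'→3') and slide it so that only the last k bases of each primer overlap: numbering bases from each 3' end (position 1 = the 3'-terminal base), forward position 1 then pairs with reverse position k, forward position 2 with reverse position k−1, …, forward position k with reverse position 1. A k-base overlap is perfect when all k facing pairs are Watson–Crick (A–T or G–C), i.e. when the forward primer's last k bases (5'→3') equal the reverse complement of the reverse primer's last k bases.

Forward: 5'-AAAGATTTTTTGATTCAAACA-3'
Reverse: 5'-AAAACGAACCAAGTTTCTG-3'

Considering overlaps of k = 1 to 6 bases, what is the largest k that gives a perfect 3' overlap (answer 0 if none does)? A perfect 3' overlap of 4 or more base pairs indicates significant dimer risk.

Longest perfect overlap: 2 complementary base pairs; below the dimer-risk threshold (threshold 4).

Last 6 bases (5'→3') — forward …CAAACA, reverse …TTTCTG.
Reverse complement of the reverse primer's last 6 bases: CAGAAA; its first k bases are the reverse complement of the reverse primer's last k bases, so a perfect k-base overlap needs the forward primer's last k bases to equal them.
Comparing (forward last k vs required): k=1: A vs C ✗; k=2: CA vs CA ✓; k=3: ACA vs CAG ✗; k=4: AACA vs CAGA ✗; k=5: AAACA vs CAGAA ✗; k=6: CAAACA vs CAGAAA ✗.
Only k = 2 is perfect, so the longest perfect 3' overlap is 2.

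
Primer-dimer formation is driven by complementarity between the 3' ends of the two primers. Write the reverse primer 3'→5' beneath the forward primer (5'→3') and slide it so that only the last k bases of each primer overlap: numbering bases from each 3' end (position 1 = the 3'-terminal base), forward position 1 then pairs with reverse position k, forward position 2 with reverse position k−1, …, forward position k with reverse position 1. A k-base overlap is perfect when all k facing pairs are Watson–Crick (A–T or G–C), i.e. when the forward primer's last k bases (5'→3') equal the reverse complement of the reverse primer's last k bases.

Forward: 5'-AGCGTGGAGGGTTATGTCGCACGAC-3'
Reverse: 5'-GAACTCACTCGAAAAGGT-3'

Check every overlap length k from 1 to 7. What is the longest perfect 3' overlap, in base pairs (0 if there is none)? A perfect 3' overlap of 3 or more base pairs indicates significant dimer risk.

Last 7 bases (5'→3') — forward …GCACGAC, reverse …AAAAGGT.
Reverse complement of the reverse primer's last 7 bases: ACCTTTT; its first k bases are the reverse complement of the reverse primer's last k bases, so a perfect k-base overlap needs the forward primer's last k bases to equal them.
Comparing (forward last k vs required): k=1: C vs A ✗; k=2: AC vs AC ✓; k=3: GAC vs ACC ✗; k=4: CGAC vs ACCT ✗; k=5: ACGAC vs ACCTT ✗; k=6: CACGAC vs ACCTTT ✗; k=7: GCACGAC vs ACCTTTT ✗.
Only k = 2 is perfect, so the longest perfect 3' overlap is 2.

Longest perfect overlap: 2 complementary base pairs; below the dimer-risk threshold (threshold 3).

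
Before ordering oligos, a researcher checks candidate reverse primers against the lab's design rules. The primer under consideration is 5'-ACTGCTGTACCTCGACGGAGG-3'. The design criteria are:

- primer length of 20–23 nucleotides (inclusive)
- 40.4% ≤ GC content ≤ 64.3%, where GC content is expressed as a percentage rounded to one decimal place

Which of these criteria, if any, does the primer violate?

Meets all criteria.

Base counts: A=4, T=4, G=7, C=6 (length 21).
length: length 21 ✓
GC content: GC 13/21 = 61.9% ✓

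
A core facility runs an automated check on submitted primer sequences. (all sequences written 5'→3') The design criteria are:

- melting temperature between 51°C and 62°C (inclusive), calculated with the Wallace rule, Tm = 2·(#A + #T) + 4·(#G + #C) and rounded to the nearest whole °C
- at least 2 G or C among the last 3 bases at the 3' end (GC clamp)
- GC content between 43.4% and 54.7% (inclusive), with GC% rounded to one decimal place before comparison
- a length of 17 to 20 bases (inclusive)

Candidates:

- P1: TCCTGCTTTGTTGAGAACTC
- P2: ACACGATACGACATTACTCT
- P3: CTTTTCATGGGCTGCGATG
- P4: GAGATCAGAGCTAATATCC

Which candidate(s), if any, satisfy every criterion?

P1 only.

P1 (20 nt, A=3 T=8 G=4 C=5): Tm = 2·11 + 4·9 = 58°C ✓; 3' end CTC has 2 G/C ✓; GC 9/20 = 45.0% ✓; length 20 ✓ — passes.
P2 (20 nt, A=7 T=5 G=2 C=6): Tm = 2·12 + 4·8 = 56°C ✓; 3' end TCT has 1 G/C, need ≥2 ✗; GC 8/20 = 40.0%, outside 43.4–54.7% ✗; length 20 ✓ — fails.
P3 (19 nt, A=2 T=7 G=6 C=4): Tm = 2·9 + 4·10 = 58°C ✓; 3' end ATG has 1 G/C, need ≥2 ✗; GC 10/19 = 52.6% ✓; length 19 ✓ — fails.
P4 (19 nt, A=7 T=4 G=4 C=4): Tm = 2·11 + 4·8 = 54°C ✓; 3' end TCC has 2 G/C ✓; GC 8/19 = 42.1%, outside 43.4–54.7% ✗; length 19 ✓ — fails.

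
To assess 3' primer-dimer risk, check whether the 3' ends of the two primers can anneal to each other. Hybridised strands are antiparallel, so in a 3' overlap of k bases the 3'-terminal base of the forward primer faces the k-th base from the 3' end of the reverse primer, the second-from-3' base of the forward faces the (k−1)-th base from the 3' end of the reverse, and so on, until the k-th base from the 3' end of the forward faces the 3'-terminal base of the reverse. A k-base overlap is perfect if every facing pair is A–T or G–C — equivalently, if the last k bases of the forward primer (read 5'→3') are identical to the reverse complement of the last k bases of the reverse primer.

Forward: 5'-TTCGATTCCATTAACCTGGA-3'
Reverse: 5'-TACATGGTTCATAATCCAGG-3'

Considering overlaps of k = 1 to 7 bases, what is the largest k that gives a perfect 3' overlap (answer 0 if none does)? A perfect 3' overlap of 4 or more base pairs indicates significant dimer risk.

Last 7 bases (5'→3') — forward …ACCTGGA, reverse …ATCCAGG.
Reverse complement of the reverse primer's last 7 bases: CCTGGAT; its first k bases are the reverse complement of the reverse primer's last k bases, so a perfect k-base overlap needs the forward primer's last k bases to equal them.
Comparing (forward last k vs required): k=1: A vs C ✗; k=2: GA vs CC ✗; k=3: GGA vs CCT ✗; k=4: TGGA vs CCTG ✗; k=5: CTGGA vs CCTGG ✗; k=6: CCTGGA vs CCTGGA ✓; k=7: ACCTGGA vs CCTGGAT ✗.
Only k = 6 is perfect, so the longest perfect 3' overlap is 6.

Longest perfect overlap: 6 complementary base pairs; significant dimer risk (threshold 4).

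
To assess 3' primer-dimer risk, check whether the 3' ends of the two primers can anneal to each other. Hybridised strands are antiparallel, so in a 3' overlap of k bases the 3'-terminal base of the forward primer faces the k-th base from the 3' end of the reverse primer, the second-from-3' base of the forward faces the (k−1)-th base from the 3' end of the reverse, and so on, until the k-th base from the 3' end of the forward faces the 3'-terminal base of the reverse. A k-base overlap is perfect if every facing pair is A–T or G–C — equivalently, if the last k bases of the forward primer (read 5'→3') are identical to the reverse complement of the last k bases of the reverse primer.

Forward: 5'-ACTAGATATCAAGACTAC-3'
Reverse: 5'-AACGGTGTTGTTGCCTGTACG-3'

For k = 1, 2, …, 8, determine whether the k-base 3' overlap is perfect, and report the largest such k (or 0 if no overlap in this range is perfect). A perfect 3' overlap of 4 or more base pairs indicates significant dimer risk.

Last 8 bases (5'→3') — forward …AAGACTAC, reverse …CCTGTACG.
Reverse complement of the reverse primer's last 8 bases: CGTACAGG; its first k bases are the reverse complement of the reverse primer's last k bases, so a perfect k-base overlap needs the forward primer's last k bases to equal them.
Comparing (forward last k vs required): k=1: C vs C ✓; k=2: AC vs CG ✗; k=3: TAC vs CGT ✗; k=4: CTAC vs CGTA ✗; k=5: ACTAC vs CGTAC ✗; k=6: GACTAC vs CGTACA ✗; k=7: AGACTAC vs CGTACAG ✗; k=8: AAGACTAC vs CGTACAGG ✗.
Only k = 1 is perfect, so the longest perfect 3' overlap is 1.

Longest perfect overlap: 1 complementary base pair; below the dimer-risk threshold (threshold 4).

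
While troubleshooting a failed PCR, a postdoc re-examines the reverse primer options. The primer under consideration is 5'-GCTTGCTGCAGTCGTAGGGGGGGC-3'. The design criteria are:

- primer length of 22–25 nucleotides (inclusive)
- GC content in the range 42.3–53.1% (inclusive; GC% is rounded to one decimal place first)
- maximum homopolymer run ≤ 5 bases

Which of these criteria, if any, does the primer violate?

Fails: GC content, homopolymer run.

Base counts: A=2, T=5, G=12, C=5 (length 24).
length: length 24 ✓
GC content: GC 17/24 = 70.8%, outside 42.3–53.1% ✗
homopolymer run: longest run = 7, exceeds 5 ✗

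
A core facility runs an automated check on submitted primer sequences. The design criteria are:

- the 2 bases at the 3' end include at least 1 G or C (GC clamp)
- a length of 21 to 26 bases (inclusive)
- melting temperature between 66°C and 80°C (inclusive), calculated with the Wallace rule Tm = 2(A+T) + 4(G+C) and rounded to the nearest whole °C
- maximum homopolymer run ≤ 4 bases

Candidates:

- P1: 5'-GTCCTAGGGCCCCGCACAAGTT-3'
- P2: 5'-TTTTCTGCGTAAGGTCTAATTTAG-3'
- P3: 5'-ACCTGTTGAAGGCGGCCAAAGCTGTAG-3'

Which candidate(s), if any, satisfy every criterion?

None of the candidates satisfy all criteria.

P1 (22 nt, A=4 T=4 G=6 C=8): 3' end TT has 0 G/C, need ≥1 ✗; length 22 ✓; Tm = 2·8 + 4·14 = 72°C ✓; longest run = 4 ✓ — fails.
P2 (24 nt, A=5 T=11 G=5 C=3): 3' end AG has 1 G/C ✓; length 24 ✓; Tm = 2·16 + 4·8 = 64°C, outside 66–80°C ✗; longest run = 4 ✓ — fails.
P3 (27 nt, A=7 T=5 G=9 C=6): 3' end AG has 1 G/C ✓; length 27, outside 21–26 ✗; Tm = 2·12 + 4·15 = 84°C, outside 66–80°C ✗; longest run = 3 ✓ — fails.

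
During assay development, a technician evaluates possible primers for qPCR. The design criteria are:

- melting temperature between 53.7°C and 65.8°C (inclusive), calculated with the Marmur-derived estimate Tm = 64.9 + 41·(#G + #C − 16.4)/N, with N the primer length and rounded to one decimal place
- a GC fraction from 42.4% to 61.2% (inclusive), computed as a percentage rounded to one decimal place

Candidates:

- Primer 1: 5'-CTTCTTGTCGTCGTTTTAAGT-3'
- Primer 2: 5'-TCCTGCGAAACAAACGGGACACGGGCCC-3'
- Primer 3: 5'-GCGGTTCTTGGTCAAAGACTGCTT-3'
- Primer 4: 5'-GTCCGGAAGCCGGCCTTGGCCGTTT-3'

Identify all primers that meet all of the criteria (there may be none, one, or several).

Primer 3 only.

Primer 1 (21 nt, A=2 T=11 G=4 C=4): Tm = 64.9 + 41·(8 − 16.4)/21 = 48.5°C, outside 53.7–65.8°C ✗; GC 8/21 = 38.1%, outside 42.4–61.2% ✗ — fails.
Primer 2 (28 nt, A=8 T=2 G=8 C=10): Tm = 64.9 + 41·(18 − 16.4)/28 = 67.2°C, outside 53.7–65.8°C ✗; GC 18/28 = 64.3%, outside 42.4–61.2% ✗ — fails.
Primer 3 (24 nt, A=4 T=8 G=7 C=5): Tm = 64.9 + 41·(12 − 16.4)/24 = 57.4°C ✓; GC 12/24 = 50.0% ✓ — passes.
Primer 4 (25 nt, A=2 T=6 G=9 C=8): Tm = 64.9 + 41·(17 − 16.4)/25 = 65.9°C, outside 53.7–65.8°C ✗; GC 17/25 = 68.0%, outside 42.4–61.2% ✗ — fails.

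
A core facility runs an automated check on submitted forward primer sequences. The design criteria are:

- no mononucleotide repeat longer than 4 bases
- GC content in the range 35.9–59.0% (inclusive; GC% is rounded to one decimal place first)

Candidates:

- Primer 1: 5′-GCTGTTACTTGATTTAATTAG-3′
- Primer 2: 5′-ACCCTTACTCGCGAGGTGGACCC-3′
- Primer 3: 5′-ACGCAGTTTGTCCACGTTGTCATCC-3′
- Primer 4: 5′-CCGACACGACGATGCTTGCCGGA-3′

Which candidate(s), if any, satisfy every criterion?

Primer 3 only.

Primer 1 (21 nt, A=5 T=10 G=4 C=2): longest run = 3 ✓; GC 6/21 = 28.6%, outside 35.9–59.0% ✗ — fails.
Primer 2 (23 nt, A=4 T=4 G=6 C=9): longest run = 3 ✓; GC 15/23 = 65.2%, outside 35.9–59.0% ✗ — fails.
Primer 3 (25 nt, A=4 T=8 G=5 C=8): longest run = 3 ✓; GC 13/25 = 52.0% ✓ — passes.
Primer 4 (23 nt, A=5 T=3 G=7 C=8): longest run = 2 ✓; GC 15/23 = 65.2%, outside 35.9–59.0% ✗ — fails.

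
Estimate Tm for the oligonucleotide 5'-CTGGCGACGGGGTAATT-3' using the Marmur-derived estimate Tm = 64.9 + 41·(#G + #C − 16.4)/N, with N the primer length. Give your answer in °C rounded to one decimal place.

Base counts: A=3, T=4, G=7, C=3; G+C = 10, N = 17.
Tm = 64.9 + 41·(10 − 16.4)/17 = 64.9 + -262.40/17 = 49.5°C.

49.5°C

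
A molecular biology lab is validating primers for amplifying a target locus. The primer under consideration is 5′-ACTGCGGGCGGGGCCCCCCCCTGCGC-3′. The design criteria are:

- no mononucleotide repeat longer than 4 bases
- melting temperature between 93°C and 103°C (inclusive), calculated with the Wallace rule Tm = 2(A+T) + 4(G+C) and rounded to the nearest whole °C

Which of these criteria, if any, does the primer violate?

Base counts: A=1, T=2, G=10, C=13 (length 26).
homopolymer run: longest run = 8, exceeds 4 ✗
Tm: Tm = 2·3 + 4·23 = 98°C ✓

Fails: homopolymer run.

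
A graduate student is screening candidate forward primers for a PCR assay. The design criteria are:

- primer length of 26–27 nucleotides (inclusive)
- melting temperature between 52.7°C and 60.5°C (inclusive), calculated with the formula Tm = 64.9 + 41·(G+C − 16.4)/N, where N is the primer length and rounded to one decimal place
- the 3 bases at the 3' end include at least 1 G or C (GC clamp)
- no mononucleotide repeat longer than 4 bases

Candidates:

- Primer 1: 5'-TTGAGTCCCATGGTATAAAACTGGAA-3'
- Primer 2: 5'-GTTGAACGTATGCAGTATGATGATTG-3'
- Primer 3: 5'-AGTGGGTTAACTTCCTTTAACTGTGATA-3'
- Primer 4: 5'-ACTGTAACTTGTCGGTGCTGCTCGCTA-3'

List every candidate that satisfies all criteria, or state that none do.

Primer 1 and Primer 2.

Primer 1 (26 nt, A=9 T=7 G=6 C=4): length 26 ✓; Tm = 64.9 + 41·(10 − 16.4)/26 = 54.8°C ✓; 3' end GAA has 1 G/C ✓; longest run = 4 ✓ — passes.
Primer 2 (26 nt, A=7 T=9 G=8 C=2): length 26 ✓; Tm = 64.9 + 41·(10 − 16.4)/26 = 54.8°C ✓; 3' end TTG has 1 G/C ✓; longest run = 2 ✓ — passes.
Primer 3 (28 nt, A=7 T=11 G=6 C=4): length 28, outside 26–27 ✗; Tm = 64.9 + 41·(10 − 16.4)/28 = 55.5°C ✓; 3' end ATA has 0 G/C, need ≥1 ✗; longest run = 3 ✓ — fails.
Primer 4 (27 nt, A=4 T=9 G=7 C=7): length 27 ✓; Tm = 64.9 + 41·(14 − 16.4)/27 = 61.3°C, outside 52.7–60.5°C ✗; 3' end CTA has 1 G/C ✓; longest run = 2 ✓ — fails.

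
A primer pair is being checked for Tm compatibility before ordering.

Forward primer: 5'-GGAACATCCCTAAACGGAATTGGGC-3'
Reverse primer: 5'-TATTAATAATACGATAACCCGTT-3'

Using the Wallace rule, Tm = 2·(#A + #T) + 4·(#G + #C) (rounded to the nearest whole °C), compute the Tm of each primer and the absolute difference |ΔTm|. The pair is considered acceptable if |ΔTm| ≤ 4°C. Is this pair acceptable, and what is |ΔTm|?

|ΔTm| = 18°C; the pair is not acceptable.

Forward: A=8 T=4 G=7 C=6 → Tm = 2·12 + 4·13 = 76°C.
Reverse: A=9 T=8 G=2 C=4 → Tm = 2·17 + 4·6 = 58°C.
|ΔTm| = |76 − 58| = 18°C, > 4°C.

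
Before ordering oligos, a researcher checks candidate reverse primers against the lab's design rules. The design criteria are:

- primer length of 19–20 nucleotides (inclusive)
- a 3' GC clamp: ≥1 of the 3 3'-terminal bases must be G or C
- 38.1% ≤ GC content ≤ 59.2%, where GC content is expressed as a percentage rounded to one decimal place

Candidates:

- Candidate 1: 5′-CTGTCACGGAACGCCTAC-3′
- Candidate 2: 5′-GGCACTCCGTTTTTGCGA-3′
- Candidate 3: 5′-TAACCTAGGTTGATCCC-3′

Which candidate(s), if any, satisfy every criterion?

Candidate 1 (18 nt, A=4 T=3 G=4 C=7): length 18, outside 19–20 ✗; 3' end TAC has 1 G/C ✓; GC 11/18 = 61.1%, outside 38.1–59.2% ✗ — fails.
Candidate 2 (18 nt, A=2 T=6 G=5 C=5): length 18, outside 19–20 ✗; 3' end CGA has 2 G/C ✓; GC 10/18 = 55.6% ✓ — fails.
Candidate 3 (17 nt, A=4 T=5 G=3 C=5): length 17, outside 19–20 ✗; 3' end CCC has 3 G/C ✓; GC 8/17 = 47.1% ✓ — fails.

None of the candidates satisfy all criteria.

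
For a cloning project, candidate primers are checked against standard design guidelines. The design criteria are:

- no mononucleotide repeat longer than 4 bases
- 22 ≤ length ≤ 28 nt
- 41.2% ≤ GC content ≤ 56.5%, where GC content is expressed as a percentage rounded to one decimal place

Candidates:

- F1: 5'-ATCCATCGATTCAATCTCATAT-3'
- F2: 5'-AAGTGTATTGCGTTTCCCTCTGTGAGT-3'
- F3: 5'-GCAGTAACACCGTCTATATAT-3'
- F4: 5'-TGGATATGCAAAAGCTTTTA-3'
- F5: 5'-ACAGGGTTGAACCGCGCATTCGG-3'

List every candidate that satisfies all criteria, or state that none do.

F1 (22 nt, A=7 T=8 G=1 C=6): longest run = 2 ✓; length 22 ✓; GC 7/22 = 31.8%, outside 41.2–56.5% ✗ — fails.
F2 (27 nt, A=4 T=11 G=7 C=5): longest run = 3 ✓; length 27 ✓; GC 12/27 = 44.4% ✓ — passes.
F3 (21 nt, A=7 T=6 G=3 C=5): longest run = 2 ✓; length 21, outside 22–28 ✗; GC 8/21 = 38.1%, outside 41.2–56.5% ✗ — fails.
F4 (20 nt, A=7 T=7 G=4 C=2): longest run = 4 ✓; length 20, outside 22–28 ✗; GC 6/20 = 30.0%, outside 41.2–56.5% ✗ — fails.
F5 (23 nt, A=5 T=4 G=8 C=6): longest run = 3 ✓; length 23 ✓; GC 14/23 = 60.9%, outside 41.2–56.5% ✗ — fails.

F2 only.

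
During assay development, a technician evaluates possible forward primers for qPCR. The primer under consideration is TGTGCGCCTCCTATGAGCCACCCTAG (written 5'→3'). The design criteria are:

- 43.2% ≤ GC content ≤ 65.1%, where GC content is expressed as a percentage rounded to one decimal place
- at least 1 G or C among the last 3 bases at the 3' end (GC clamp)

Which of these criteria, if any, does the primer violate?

Meets all criteria.

Base counts: A=4, T=6, G=6, C=10 (length 26).
GC content: GC 16/26 = 61.5% ✓
GC clamp: 3' end TAG has 1 G/C ✓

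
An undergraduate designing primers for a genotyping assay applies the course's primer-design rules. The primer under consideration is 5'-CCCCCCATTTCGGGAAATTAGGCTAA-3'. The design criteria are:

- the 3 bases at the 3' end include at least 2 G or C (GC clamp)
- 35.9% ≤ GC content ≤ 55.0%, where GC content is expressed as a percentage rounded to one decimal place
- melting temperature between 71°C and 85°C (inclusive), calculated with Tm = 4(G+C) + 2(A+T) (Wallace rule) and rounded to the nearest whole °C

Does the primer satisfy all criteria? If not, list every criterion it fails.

Base counts: A=7, T=6, G=5, C=8 (length 26).
GC clamp: 3' end TAA has 0 G/C, need ≥2 ✗
GC content: GC 13/26 = 50.0% ✓
Tm: Tm = 2·13 + 4·13 = 78°C ✓

Fails: GC clamp.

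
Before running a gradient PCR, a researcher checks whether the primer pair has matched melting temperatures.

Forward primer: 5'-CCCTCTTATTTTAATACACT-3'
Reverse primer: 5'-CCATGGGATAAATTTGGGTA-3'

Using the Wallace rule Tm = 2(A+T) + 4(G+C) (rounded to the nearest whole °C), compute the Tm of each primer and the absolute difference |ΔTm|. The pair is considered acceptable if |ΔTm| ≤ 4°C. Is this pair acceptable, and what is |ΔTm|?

|ΔTm| = 4°C; the pair is acceptable.

Forward: A=5 T=9 G=0 C=6 → Tm = 2·14 + 4·6 = 52°C.
Reverse: A=6 T=6 G=6 C=2 → Tm = 2·12 + 4·8 = 56°C.
|ΔTm| = |52 − 56| = 4°C, ≤ 4°C.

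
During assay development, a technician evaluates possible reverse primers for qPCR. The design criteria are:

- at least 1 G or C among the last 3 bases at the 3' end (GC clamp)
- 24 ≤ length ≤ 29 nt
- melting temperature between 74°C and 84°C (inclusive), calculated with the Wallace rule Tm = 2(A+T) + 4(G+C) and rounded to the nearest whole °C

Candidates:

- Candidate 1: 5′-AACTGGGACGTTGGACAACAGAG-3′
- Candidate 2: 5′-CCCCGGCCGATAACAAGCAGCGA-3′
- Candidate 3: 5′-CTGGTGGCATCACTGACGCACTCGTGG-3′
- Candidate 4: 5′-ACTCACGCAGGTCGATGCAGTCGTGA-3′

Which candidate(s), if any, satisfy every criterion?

Candidate 1 (23 nt, A=8 T=3 G=8 C=4): 3' end GAG has 2 G/C ✓; length 23, outside 24–29 ✗; Tm = 2·11 + 4·12 = 70°C, outside 74–84°C ✗ — fails.
Candidate 2 (23 nt, A=7 T=1 G=6 C=9): 3' end CGA has 2 G/C ✓; length 23, outside 24–29 ✗; Tm = 2·8 + 4·15 = 76°C ✓ — fails.
Candidate 3 (27 nt, A=4 T=6 G=9 C=8): 3' end TGG has 2 G/C ✓; length 27 ✓; Tm = 2·10 + 4·17 = 88°C, outside 74–84°C ✗ — fails.
Candidate 4 (26 nt, A=6 T=5 G=8 C=7): 3' end TGA has 1 G/C ✓; length 26 ✓; Tm = 2·11 + 4·15 = 82°C ✓ — passes.

Candidate 4 only.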